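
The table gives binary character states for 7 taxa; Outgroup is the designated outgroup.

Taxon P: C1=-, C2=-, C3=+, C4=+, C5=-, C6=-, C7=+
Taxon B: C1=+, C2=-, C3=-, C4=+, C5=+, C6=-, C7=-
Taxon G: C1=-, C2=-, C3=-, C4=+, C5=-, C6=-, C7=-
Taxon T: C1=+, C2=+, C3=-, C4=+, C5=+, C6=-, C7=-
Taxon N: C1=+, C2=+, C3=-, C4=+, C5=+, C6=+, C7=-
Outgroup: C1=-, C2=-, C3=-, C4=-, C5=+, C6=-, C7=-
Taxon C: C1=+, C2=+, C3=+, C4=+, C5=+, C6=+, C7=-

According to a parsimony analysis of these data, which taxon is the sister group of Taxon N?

Character polarity is set by the outgroup: the derived state is whichever differs from the outgroup's state, so for C5 the derived state is '-', and for the remaining characters it is '+'.
Only Taxon B, Taxon C, Taxon N, and Taxon T show the derived state '+' for C1, supporting them as a clade.
C2: derived state '+' in Taxon C, Taxon N, and Taxon T only — synapomorphy for {Taxon C, Taxon N, Taxon T}.
C3 (state '+') occurs in Taxon C and Taxon P but conflicts with the nesting implied by the other characters — most parsimoniously interpreted as homoplasy.
All ingroup taxa share the derived state '+' for C4; it defines the ingroup but does not resolve relationships within it.
C5: derived state '-' in Taxon G and Taxon P only — synapomorphy for {Taxon G, Taxon P}.
Only Taxon C and Taxon N show the derived state '+' for C6, supporting them as a clade.
C7 (derived state '+') is unique to Taxon P (autapomorphy; uninformative for grouping).
Most parsimonious ingroup topology: ((Taxon B,((Taxon C,Taxon N),Taxon T)),(Taxon G,Taxon P)).
Taxon N and Taxon C form a cherry on this tree, so they are sister taxa.

Taxon C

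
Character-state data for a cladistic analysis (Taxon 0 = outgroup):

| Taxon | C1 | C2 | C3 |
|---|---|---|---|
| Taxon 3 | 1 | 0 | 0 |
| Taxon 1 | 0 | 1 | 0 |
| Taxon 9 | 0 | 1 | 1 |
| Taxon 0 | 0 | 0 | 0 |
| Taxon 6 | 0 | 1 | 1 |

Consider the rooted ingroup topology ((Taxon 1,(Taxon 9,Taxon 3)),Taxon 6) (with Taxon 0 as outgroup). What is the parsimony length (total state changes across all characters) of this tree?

Map each character onto ((Taxon 1,(Taxon 9,Taxon 3)),Taxon 6) (rooted by Taxon 0) and count the minimum state changes it requires (Fitch parsimony):
C1: 1; C2: 2; C3: 2.
Total tree length = 5.

5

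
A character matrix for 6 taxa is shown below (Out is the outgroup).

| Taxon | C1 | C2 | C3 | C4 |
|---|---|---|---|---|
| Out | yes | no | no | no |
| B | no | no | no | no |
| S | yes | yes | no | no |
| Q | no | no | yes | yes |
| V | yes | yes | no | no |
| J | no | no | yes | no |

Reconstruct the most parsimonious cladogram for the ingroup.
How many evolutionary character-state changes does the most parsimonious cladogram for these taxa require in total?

Character polarity is set by the outgroup: the derived state is whichever differs from the outgroup's state, so for C1 the derived state is 'no', and for the remaining characters it is 'yes'.
C1 (derived state 'no') is shared by B, J, and Q — a synapomorphy uniting that clade.
Only S and V show the derived state 'yes' for C2, supporting them as a clade.
C3 (derived state 'yes') is shared by J and Q — a synapomorphy uniting that clade.
C4: derived state 'yes' in Q only — an autapomorphy, so it tells us nothing about relationships among taxa.
Most parsimonious ingroup topology: ((B,(Q,J)),(S,V)).
Changes per character on this tree: C1: 1; C2: 1; C3: 1; C4: 1.
Total = 4.

4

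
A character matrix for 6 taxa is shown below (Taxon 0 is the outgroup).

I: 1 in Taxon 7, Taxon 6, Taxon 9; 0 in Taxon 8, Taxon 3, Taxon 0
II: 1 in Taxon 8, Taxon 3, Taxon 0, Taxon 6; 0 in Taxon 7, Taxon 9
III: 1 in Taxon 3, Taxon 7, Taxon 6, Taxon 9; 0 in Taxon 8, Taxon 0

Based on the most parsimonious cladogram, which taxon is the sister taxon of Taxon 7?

Taxon 9

Character polarity is set by the outgroup: the derived state is whichever differs from the outgroup's state, so for II the derived state is '0', and for the remaining characters it is '1'.
I (derived state '1') is shared by Taxon 6, Taxon 7, and Taxon 9 — a synapomorphy uniting that clade.
II: derived state '0' in Taxon 7 and Taxon 9 only — synapomorphy for {Taxon 7, Taxon 9}.
Only Taxon 3, Taxon 6, Taxon 7, and Taxon 9 show the derived state '1' for III, supporting them as a clade.
Most parsimonious ingroup topology: ((((Taxon 9,Taxon 7),Taxon 6),Taxon 3),Taxon 8).
Taxon 7 and Taxon 9 form a cherry on this tree, so they are sister taxa.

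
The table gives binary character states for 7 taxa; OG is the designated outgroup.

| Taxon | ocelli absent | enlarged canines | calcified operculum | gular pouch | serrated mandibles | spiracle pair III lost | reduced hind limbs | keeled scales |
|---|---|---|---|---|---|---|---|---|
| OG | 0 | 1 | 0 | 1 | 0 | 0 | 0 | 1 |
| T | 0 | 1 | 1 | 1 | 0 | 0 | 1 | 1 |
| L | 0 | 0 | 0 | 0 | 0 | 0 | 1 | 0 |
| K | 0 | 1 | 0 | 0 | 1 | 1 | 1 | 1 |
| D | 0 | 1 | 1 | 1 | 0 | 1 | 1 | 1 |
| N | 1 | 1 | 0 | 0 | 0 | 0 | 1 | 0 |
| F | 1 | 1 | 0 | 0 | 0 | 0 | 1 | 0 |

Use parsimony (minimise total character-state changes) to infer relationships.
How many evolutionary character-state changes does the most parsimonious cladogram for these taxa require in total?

9

Character polarity is set by the outgroup: the derived state is whichever differs from the outgroup's state, so for enlarged canines, gular pouch, keeled scales the derived state is '0', and for the remaining characters it is '1'.
ocelli absent (derived state '1') is shared by F and N — a synapomorphy uniting that clade.
enlarged canines: derived state '0' in L only — an autapomorphy, so it tells us nothing about relationships among taxa.
calcified operculum (derived state '1') is shared by D and T — a synapomorphy uniting that clade.
gular pouch: derived state '0' in F, K, L, and N only — synapomorphy for {F, K, L, N}.
serrated mandibles (derived state '1') is unique to K (autapomorphy; uninformative for grouping).
spiracle pair III lost (state '1') occurs in D and K but conflicts with the nesting implied by the other characters — most parsimoniously interpreted as homoplasy.
All ingroup taxa share the derived state '1' for reduced hind limbs; it defines the ingroup but does not resolve relationships within it.
keeled scales (derived state '0') is shared by F, L, and N — a synapomorphy uniting that clade.
Most parsimonious ingroup topology: ((T,D),((L,(N,F)),K)).
Changes per character on this tree: ocelli absent: 1; enlarged canines: 1; calcified operculum: 1; gular pouch: 1; serrated mandibles: 1; spiracle pair III lost: 2; reduced hind limbs: 1; keeled scales: 1.
Total = 9.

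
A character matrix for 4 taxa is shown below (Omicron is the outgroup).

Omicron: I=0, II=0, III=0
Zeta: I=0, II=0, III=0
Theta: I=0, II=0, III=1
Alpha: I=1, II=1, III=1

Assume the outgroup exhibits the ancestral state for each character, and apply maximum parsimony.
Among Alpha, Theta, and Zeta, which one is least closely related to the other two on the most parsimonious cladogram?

The outgroup has state '0' for every character, so '1' is the derived state throughout.
I (derived state '1') is unique to Alpha (autapomorphy; uninformative for grouping).
II (derived state '1') is unique to Alpha (autapomorphy; uninformative for grouping).
III: derived state '1' in Alpha and Theta only — synapomorphy for {Alpha, Theta}.
Most parsimonious ingroup topology: (Zeta,(Theta,Alpha)).
Alpha and Theta share a more recent common ancestor with each other than either does with Zeta, so Zeta is the least closely related of the three.

Zeta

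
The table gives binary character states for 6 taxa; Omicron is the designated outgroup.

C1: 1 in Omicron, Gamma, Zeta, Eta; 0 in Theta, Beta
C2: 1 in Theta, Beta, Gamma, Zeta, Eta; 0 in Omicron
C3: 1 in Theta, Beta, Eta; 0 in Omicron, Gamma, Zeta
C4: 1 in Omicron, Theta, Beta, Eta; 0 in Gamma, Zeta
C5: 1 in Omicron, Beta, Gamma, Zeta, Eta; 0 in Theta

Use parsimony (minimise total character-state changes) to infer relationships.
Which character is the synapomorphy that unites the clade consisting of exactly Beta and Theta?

Character polarity is set by the outgroup: the derived state is whichever differs from the outgroup's state, so for C1, C4, C5 the derived state is '0', and for the remaining characters it is '1'.
Only Beta and Theta show the derived state '0' for C1, supporting them as a clade.
All ingroup taxa share the derived state '1' for C2; it defines the ingroup but does not resolve relationships within it.
C3 (derived state '1') is shared by Beta, Eta, and Theta — a synapomorphy uniting that clade.
C4 (derived state '0') is shared by Gamma and Zeta — a synapomorphy uniting that clade.
C5 (derived state '0') is unique to Theta (autapomorphy; uninformative for grouping).
Most parsimonious ingroup topology: (((Theta,Beta),Eta),(Gamma,Zeta)).
The clade {Beta, Theta} is supported by C1: its derived state '0' occurs in exactly those taxa and in no other taxon (including the outgroup).

C1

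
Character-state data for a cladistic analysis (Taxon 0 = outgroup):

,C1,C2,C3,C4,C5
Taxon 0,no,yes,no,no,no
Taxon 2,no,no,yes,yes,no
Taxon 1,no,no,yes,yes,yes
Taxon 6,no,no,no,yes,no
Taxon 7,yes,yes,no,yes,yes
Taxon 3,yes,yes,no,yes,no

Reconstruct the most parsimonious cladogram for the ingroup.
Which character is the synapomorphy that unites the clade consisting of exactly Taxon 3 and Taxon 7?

C1

Character polarity is set by the outgroup: the derived state is whichever differs from the outgroup's state, so for C2 the derived state is 'no', and for the remaining characters it is 'yes'.
C1 (derived state 'yes') is shared by Taxon 3 and Taxon 7 — a synapomorphy uniting that clade.
C2: derived state 'no' in Taxon 1, Taxon 2, and Taxon 6 only — synapomorphy for {Taxon 1, Taxon 2, Taxon 6}.
C3 (derived state 'yes') is shared by Taxon 1 and Taxon 2 — a synapomorphy uniting that clade.
C4 (derived state 'yes') is shared by all ingroup taxa — unites the whole ingroup.
C5 (state 'yes') occurs in Taxon 1 and Taxon 7 but conflicts with the nesting implied by the other characters — most parsimoniously interpreted as homoplasy.
Most parsimonious ingroup topology: (((Taxon 2,Taxon 1),Taxon 6),(Taxon 7,Taxon 3)).
The clade {Taxon 3, Taxon 7} is supported by C1: its derived state 'yes' occurs in exactly those taxa and in no other taxon (including the outgroup).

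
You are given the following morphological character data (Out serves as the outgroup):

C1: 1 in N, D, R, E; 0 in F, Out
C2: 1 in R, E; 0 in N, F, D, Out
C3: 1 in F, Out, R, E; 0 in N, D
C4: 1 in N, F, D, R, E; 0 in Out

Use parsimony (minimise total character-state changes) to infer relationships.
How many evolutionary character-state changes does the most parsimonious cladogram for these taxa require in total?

4

Character polarity is set by the outgroup: the derived state is whichever differs from the outgroup's state, so for C3 the derived state is '0', and for the remaining characters it is '1'.
Only D, E, N, and R show the derived state '1' for C1, supporting them as a clade.
Only E and R show the derived state '1' for C2, supporting them as a clade.
C3 (derived state '0') is shared by D and N — a synapomorphy uniting that clade.
C4 (derived state '1') is shared by all ingroup taxa — unites the whole ingroup.
Most parsimonious ingroup topology: (((N,D),(R,E)),F).
Changes per character on this tree: C1: 1; C2: 1; C3: 1; C4: 1.
Total = 4.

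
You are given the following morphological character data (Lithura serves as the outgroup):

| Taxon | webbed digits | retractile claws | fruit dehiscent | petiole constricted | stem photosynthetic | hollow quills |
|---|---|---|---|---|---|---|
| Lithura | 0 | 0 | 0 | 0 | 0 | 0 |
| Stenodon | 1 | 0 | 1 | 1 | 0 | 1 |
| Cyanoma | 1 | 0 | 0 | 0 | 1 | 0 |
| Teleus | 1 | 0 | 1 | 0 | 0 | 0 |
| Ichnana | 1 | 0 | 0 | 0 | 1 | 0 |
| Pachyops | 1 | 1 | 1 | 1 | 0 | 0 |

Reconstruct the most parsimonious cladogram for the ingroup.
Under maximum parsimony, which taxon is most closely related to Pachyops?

The outgroup has state '0' for every character, so '1' is the derived state throughout.
webbed digits (derived state '1') is shared by all ingroup taxa — unites the whole ingroup.
retractile claws (derived state '1') is unique to Pachyops (autapomorphy; uninformative for grouping).
Only Pachyops, Stenodon, and Teleus show the derived state '1' for fruit dehiscent, supporting them as a clade.
Only Pachyops and Stenodon show the derived state '1' for petiole constricted, supporting them as a clade.
stem photosynthetic (derived state '1') is shared by Cyanoma and Ichnana — a synapomorphy uniting that clade.
hollow quills: derived state '1' in Stenodon only — an autapomorphy, so it tells us nothing about relationships among taxa.
Most parsimonious ingroup topology: (((Stenodon,Pachyops),Teleus),(Cyanoma,Ichnana)).
Pachyops and Stenodon form a cherry on this tree, so they are sister taxa.

Stenodon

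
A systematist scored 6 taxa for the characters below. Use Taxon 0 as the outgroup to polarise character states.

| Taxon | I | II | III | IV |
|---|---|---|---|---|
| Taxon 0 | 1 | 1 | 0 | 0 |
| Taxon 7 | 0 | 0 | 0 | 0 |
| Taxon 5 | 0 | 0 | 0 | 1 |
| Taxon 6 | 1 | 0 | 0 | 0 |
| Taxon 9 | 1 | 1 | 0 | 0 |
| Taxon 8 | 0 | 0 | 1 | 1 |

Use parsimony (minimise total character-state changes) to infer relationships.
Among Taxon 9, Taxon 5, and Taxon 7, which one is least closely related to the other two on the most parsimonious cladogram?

Taxon 9

Character polarity is set by the outgroup: the derived state is whichever differs from the outgroup's state, so for I, II the derived state is '0', and for the remaining characters it is '1'.
Only Taxon 5, Taxon 7, and Taxon 8 show the derived state '0' for I, supporting them as a clade.
II (derived state '0') is shared by Taxon 5, Taxon 6, Taxon 7, and Taxon 8 — a synapomorphy uniting that clade.
III: derived state '1' in Taxon 8 only — an autapomorphy, so it tells us nothing about relationships among taxa.
Only Taxon 5 and Taxon 8 show the derived state '1' for IV, supporting them as a clade.
Most parsimonious ingroup topology: (((Taxon 7,(Taxon 5,Taxon 8)),Taxon 6),Taxon 9).
Taxon 7 and Taxon 5 share a more recent common ancestor with each other than either does with Taxon 9, so Taxon 9 is the least closely related of the three.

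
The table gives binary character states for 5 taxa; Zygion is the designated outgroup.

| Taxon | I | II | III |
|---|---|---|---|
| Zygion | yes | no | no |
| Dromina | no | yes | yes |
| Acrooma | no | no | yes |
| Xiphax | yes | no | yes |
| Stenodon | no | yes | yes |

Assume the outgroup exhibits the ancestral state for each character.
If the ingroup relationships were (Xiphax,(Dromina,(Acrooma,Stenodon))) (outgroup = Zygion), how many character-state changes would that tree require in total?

Map each character onto (Xiphax,(Dromina,(Acrooma,Stenodon))) (rooted by Zygion) and count the minimum state changes it requires (Fitch parsimony):
I: 1; II: 2; III: 1.
Total tree length = 4.

4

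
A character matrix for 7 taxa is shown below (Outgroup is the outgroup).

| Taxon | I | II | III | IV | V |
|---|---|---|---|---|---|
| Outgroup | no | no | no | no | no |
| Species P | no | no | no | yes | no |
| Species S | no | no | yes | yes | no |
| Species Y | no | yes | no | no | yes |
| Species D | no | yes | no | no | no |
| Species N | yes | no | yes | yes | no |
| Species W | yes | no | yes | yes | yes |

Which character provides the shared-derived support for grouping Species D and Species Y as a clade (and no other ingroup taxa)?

II

The outgroup has state 'no' for every character, so 'yes' is the derived state throughout.
I: derived state 'yes' in Species N and Species W only — synapomorphy for {Species N, Species W}.
Only Species D and Species Y show the derived state 'yes' for II, supporting them as a clade.
Only Species N, Species S, and Species W show the derived state 'yes' for III, supporting them as a clade.
IV: derived state 'yes' in Species N, Species P, Species S, and Species W only — synapomorphy for {Species N, Species P, Species S, Species W}.
V (state 'yes') occurs in Species W and Species Y but conflicts with the nesting implied by the other characters — most parsimoniously interpreted as homoplasy.
Most parsimonious ingroup topology: ((Species P,(Species S,(Species N,Species W))),(Species Y,Species D)).
The clade {Species D, Species Y} is supported by II: its derived state 'yes' occurs in exactly those taxa and in no other taxon (including the outgroup).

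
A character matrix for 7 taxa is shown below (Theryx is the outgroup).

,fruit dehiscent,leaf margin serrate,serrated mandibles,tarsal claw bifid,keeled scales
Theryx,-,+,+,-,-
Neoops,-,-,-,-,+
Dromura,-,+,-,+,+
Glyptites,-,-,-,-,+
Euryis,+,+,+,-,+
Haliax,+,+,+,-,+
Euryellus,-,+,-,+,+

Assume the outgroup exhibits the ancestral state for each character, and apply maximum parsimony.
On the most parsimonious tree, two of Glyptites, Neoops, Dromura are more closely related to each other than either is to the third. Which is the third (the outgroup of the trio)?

Dromura

Character polarity is set by the outgroup: the derived state is whichever differs from the outgroup's state, so for leaf margin serrate, serrated mandibles the derived state is '-', and for the remaining characters it is '+'.
fruit dehiscent: derived state '+' in Euryis and Haliax only — synapomorphy for {Euryis, Haliax}.
leaf margin serrate (derived state '-') is shared by Glyptites and Neoops — a synapomorphy uniting that clade.
serrated mandibles (derived state '-') is shared by Dromura, Euryellus, Glyptites, and Neoops — a synapomorphy uniting that clade.
Only Dromura and Euryellus show the derived state '+' for tarsal claw bifid, supporting them as a clade.
All ingroup taxa share the derived state '+' for keeled scales; it defines the ingroup but does not resolve relationships within it.
Most parsimonious ingroup topology: (((Neoops,Glyptites),(Dromura,Euryellus)),(Euryis,Haliax)).
Glyptites and Neoops share a more recent common ancestor with each other than either does with Dromura, so Dromura is the least closely related of the three.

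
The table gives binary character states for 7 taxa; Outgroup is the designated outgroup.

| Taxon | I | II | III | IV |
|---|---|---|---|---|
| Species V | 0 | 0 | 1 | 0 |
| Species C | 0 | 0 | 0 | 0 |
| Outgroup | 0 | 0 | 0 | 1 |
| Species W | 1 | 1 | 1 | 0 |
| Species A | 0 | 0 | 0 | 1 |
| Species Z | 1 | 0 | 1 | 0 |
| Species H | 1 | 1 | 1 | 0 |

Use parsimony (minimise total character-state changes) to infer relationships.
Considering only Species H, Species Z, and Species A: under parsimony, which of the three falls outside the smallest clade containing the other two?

Character polarity is set by the outgroup: the derived state is whichever differs from the outgroup's state, so for IV the derived state is '0', and for the remaining characters it is '1'.
I (derived state '1') is shared by Species H, Species W, and Species Z — a synapomorphy uniting that clade.
II (derived state '1') is shared by Species H and Species W — a synapomorphy uniting that clade.
III: derived state '1' in Species H, Species V, Species W, and Species Z only — synapomorphy for {Species H, Species V, Species W, Species Z}.
IV (derived state '0') is shared by Species C, Species H, Species V, Species W, and Species Z — a synapomorphy uniting that clade.
Most parsimonious ingroup topology: (((((Species W,Species H),Species Z),Species V),Species C),Species A).
Species H and Species Z share a more recent common ancestor with each other than either does with Species A, so Species A is the least closely related of the three.

Species A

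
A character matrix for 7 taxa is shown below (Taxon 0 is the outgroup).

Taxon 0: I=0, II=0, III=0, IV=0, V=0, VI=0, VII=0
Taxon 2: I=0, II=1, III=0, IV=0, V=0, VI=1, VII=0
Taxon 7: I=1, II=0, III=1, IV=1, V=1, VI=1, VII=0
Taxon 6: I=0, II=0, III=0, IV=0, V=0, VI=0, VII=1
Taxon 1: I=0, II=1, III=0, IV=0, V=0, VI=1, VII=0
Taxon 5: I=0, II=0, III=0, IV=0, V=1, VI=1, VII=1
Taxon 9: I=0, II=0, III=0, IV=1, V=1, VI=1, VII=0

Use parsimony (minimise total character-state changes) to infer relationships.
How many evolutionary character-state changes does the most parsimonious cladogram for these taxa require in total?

The outgroup has state '0' for every character, so '1' is the derived state throughout.
I: derived state '1' in Taxon 7 only — an autapomorphy, so it tells us nothing about relationships among taxa.
Only Taxon 1 and Taxon 2 show the derived state '1' for II, supporting them as a clade.
III (derived state '1') is unique to Taxon 7 (autapomorphy; uninformative for grouping).
IV: derived state '1' in Taxon 7 and Taxon 9 only — synapomorphy for {Taxon 7, Taxon 9}.
V (derived state '1') is shared by Taxon 5, Taxon 7, and Taxon 9 — a synapomorphy uniting that clade.
Only Taxon 1, Taxon 2, Taxon 5, Taxon 7, and Taxon 9 show the derived state '1' for VI, supporting them as a clade.
VII (state '1') occurs in Taxon 5 and Taxon 6 but conflicts with the nesting implied by the other characters — most parsimoniously interpreted as homoplasy.
Most parsimonious ingroup topology: (((Taxon 2,Taxon 1),((Taxon 7,Taxon 9),Taxon 5)),Taxon 6).
Changes per character on this tree: I: 1; II: 1; III: 1; IV: 1; V: 1; VI: 1; VII: 2.
Total = 8.

8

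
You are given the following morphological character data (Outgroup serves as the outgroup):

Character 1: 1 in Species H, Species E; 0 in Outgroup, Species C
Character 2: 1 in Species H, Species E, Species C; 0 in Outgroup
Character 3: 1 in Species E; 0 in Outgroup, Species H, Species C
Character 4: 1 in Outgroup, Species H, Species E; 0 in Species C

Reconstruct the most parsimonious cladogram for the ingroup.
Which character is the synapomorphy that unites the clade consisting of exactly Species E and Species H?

Character 1

Character polarity is set by the outgroup: the derived state is whichever differs from the outgroup's state, so for Character 4 the derived state is '0', and for the remaining characters it is '1'.
Character 1: derived state '1' in Species E and Species H only — synapomorphy for {Species E, Species H}.
Character 2 (derived state '1') is shared by all ingroup taxa — unites the whole ingroup.
Character 3: derived state '1' in Species E only — an autapomorphy, so it tells us nothing about relationships among taxa.
Character 4 (derived state '0') is unique to Species C (autapomorphy; uninformative for grouping).
Most parsimonious ingroup topology: ((Species H,Species E),Species C).
The clade {Species E, Species H} is supported by Character 1: its derived state '1' occurs in exactly those taxa and in no other taxon (including the outgroup).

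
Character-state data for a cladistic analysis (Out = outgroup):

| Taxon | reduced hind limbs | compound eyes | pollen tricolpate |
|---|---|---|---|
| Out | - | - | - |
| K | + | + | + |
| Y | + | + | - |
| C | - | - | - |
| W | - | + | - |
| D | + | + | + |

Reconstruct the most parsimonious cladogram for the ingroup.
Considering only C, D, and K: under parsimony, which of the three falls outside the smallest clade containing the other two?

The outgroup has state '-' for every character, so '+' is the derived state throughout.
Only D, K, and Y show the derived state '+' for reduced hind limbs, supporting them as a clade.
Only D, K, W, and Y show the derived state '+' for compound eyes, supporting them as a clade.
pollen tricolpate: derived state '+' in D and K only — synapomorphy for {D, K}.
Most parsimonious ingroup topology: ((((K,D),Y),W),C).
K and D share a more recent common ancestor with each other than either does with C, so C is the least closely related of the three.

C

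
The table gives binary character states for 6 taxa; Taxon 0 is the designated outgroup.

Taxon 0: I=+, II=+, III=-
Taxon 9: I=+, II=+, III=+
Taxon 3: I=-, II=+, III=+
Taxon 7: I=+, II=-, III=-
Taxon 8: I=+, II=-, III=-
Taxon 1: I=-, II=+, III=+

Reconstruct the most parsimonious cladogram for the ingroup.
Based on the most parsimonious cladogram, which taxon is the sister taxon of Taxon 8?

Character polarity is set by the outgroup: the derived state is whichever differs from the outgroup's state, so for I, II the derived state is '-', and for the remaining characters it is '+'.
Only Taxon 1 and Taxon 3 show the derived state '-' for I, supporting them as a clade.
II: derived state '-' in Taxon 7 and Taxon 8 only — synapomorphy for {Taxon 7, Taxon 8}.
Only Taxon 1, Taxon 3, and Taxon 9 show the derived state '+' for III, supporting them as a clade.
Most parsimonious ingroup topology: ((Taxon 9,(Taxon 3,Taxon 1)),(Taxon 7,Taxon 8)).
Taxon 8 and Taxon 7 form a cherry on this tree, so they are sister taxa.

Taxon 7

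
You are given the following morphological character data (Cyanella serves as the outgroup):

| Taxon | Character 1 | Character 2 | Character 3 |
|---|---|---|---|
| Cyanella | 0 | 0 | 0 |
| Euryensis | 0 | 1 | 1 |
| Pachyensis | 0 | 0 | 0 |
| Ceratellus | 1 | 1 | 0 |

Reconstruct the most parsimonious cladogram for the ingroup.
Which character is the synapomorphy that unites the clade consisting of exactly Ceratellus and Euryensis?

Character 2

The outgroup has state '0' for every character, so '1' is the derived state throughout.
Character 1: derived state '1' in Ceratellus only — an autapomorphy, so it tells us nothing about relationships among taxa.
Character 2: derived state '1' in Ceratellus and Euryensis only — synapomorphy for {Ceratellus, Euryensis}.
Character 3 (derived state '1') is unique to Euryensis (autapomorphy; uninformative for grouping).
Most parsimonious ingroup topology: ((Euryensis,Ceratellus),Pachyensis).
The clade {Ceratellus, Euryensis} is supported by Character 2: its derived state '1' occurs in exactly those taxa and in no other taxon (including the outgroup).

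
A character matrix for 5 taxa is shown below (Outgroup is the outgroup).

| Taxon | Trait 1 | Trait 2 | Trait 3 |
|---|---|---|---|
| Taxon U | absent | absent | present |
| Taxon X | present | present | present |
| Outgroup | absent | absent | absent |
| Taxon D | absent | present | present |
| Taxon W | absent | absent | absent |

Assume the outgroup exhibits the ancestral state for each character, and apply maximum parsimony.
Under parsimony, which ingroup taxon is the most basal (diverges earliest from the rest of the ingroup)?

Taxon W

The outgroup has state 'absent' for every character, so 'present' is the derived state throughout.
Trait 1: derived state 'present' in Taxon X only — an autapomorphy, so it tells us nothing about relationships among taxa.
Trait 2: derived state 'present' in Taxon D and Taxon X only — synapomorphy for {Taxon D, Taxon X}.
Trait 3 (derived state 'present') is shared by Taxon D, Taxon U, and Taxon X — a synapomorphy uniting that clade.
Most parsimonious ingroup topology: (((Taxon D,Taxon X),Taxon U),Taxon W).
Taxon W is sister to the clade containing all other ingroup taxa, so it is the earliest-diverging (most basal) ingroup lineage.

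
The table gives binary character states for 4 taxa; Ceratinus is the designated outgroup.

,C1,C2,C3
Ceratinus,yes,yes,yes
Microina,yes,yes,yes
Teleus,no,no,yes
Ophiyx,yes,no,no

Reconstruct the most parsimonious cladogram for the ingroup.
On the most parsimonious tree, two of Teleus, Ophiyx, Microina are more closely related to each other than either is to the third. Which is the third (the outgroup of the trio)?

The outgroup has state 'yes' for every character, so 'no' is the derived state throughout.
C1 (derived state 'no') is unique to Teleus (autapomorphy; uninformative for grouping).
C2: derived state 'no' in Ophiyx and Teleus only — synapomorphy for {Ophiyx, Teleus}.
C3: derived state 'no' in Ophiyx only — an autapomorphy, so it tells us nothing about relationships among taxa.
Most parsimonious ingroup topology: (Microina,(Teleus,Ophiyx)).
Teleus and Ophiyx share a more recent common ancestor with each other than either does with Microina, so Microina is the least closely related of the three.

Microina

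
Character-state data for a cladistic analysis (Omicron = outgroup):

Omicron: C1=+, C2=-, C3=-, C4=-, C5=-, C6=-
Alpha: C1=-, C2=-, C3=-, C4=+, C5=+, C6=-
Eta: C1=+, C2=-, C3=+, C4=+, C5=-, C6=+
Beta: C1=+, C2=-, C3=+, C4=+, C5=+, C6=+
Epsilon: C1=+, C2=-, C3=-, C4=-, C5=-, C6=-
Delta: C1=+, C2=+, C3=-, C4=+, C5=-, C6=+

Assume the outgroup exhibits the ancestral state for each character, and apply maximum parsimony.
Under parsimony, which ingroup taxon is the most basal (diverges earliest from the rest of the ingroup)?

Epsilon

Character polarity is set by the outgroup: the derived state is whichever differs from the outgroup's state, so for C1 the derived state is '-', and for the remaining characters it is '+'.
C1 (derived state '-') is unique to Alpha (autapomorphy; uninformative for grouping).
C2: derived state '+' in Delta only — an autapomorphy, so it tells us nothing about relationships among taxa.
Only Beta and Eta show the derived state '+' for C3, supporting them as a clade.
Only Alpha, Beta, Delta, and Eta show the derived state '+' for C4, supporting them as a clade.
C5 groups Alpha and Beta, which is incompatible with the clades supported by the remaining characters; treating it as convergent (homoplasy) costs fewer steps than any alternative tree.
C6 (derived state '+') is shared by Beta, Delta, and Eta — a synapomorphy uniting that clade.
Most parsimonious ingroup topology: ((Alpha,((Eta,Beta),Delta)),Epsilon).
Epsilon is sister to the clade containing all other ingroup taxa, so it is the earliest-diverging (most basal) ingroup lineage.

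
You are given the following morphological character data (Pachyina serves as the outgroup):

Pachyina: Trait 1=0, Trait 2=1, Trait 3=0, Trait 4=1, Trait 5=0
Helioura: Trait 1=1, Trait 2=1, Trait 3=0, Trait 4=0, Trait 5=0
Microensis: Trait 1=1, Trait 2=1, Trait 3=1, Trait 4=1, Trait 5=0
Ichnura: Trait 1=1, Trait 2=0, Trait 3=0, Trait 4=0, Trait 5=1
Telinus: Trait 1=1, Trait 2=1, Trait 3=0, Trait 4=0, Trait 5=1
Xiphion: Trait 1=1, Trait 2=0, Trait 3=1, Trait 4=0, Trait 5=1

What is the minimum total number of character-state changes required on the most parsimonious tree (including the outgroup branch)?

Character polarity is set by the outgroup: the derived state is whichever differs from the outgroup's state, so for Trait 2, Trait 4 the derived state is '0', and for the remaining characters it is '1'.
Trait 1 (derived state '1') is shared by all ingroup taxa — unites the whole ingroup.
Trait 2: derived state '0' in Ichnura and Xiphion only — synapomorphy for {Ichnura, Xiphion}.
Trait 3 (state '1') occurs in Microensis and Xiphion but conflicts with the nesting implied by the other characters — most parsimoniously interpreted as homoplasy.
Only Helioura, Ichnura, Telinus, and Xiphion show the derived state '0' for Trait 4, supporting them as a clade.
Trait 5: derived state '1' in Ichnura, Telinus, and Xiphion only — synapomorphy for {Ichnura, Telinus, Xiphion}.
Most parsimonious ingroup topology: ((Helioura,((Ichnura,Xiphion),Telinus)),Microensis).
Changes per character on this tree: Trait 1: 1; Trait 2: 1; Trait 3: 2; Trait 4: 1; Trait 5: 1.
Total = 6.

6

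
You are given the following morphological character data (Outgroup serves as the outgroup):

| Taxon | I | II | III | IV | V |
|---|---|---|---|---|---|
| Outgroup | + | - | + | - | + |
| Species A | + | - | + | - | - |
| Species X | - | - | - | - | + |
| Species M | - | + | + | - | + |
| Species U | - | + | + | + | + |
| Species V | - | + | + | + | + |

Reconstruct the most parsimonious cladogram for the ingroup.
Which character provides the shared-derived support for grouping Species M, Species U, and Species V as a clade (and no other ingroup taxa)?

II

Character polarity is set by the outgroup: the derived state is whichever differs from the outgroup's state, so for I, III, V the derived state is '-', and for the remaining characters it is '+'.
I: derived state '-' in Species M, Species U, Species V, and Species X only — synapomorphy for {Species M, Species U, Species V, Species X}.
II (derived state '+') is shared by Species M, Species U, and Species V — a synapomorphy uniting that clade.
III (derived state '-') is unique to Species X (autapomorphy; uninformative for grouping).
Only Species U and Species V show the derived state '+' for IV, supporting them as a clade.
V: derived state '-' in Species A only — an autapomorphy, so it tells us nothing about relationships among taxa.
Most parsimonious ingroup topology: (Species A,(Species X,(Species M,(Species U,Species V)))).
The clade {Species M, Species U, Species V} is supported by II: its derived state '+' occurs in exactly those taxa and in no other taxon (including the outgroup).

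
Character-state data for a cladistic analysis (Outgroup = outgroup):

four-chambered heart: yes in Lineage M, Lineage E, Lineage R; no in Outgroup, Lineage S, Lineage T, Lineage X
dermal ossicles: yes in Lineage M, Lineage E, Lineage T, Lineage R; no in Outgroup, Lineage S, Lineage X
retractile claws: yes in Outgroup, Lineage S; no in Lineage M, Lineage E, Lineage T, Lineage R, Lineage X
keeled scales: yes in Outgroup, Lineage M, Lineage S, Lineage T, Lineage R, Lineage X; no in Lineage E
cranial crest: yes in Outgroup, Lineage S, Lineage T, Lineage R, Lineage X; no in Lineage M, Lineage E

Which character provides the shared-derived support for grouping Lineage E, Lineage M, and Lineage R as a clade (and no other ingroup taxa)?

four-chambered heart

Character polarity is set by the outgroup: the derived state is whichever differs from the outgroup's state, so for retractile claws, keeled scales, cranial crest the derived state is 'no', and for the remaining characters it is 'yes'.
Only Lineage E, Lineage M, and Lineage R show the derived state 'yes' for four-chambered heart, supporting them as a clade.
dermal ossicles (derived state 'yes') is shared by Lineage E, Lineage M, Lineage R, and Lineage T — a synapomorphy uniting that clade.
retractile claws: derived state 'no' in Lineage E, Lineage M, Lineage R, Lineage T, and Lineage X only — synapomorphy for {Lineage E, Lineage M, Lineage R, Lineage T, Lineage X}.
keeled scales (derived state 'no') is unique to Lineage E (autapomorphy; uninformative for grouping).
cranial crest: derived state 'no' in Lineage E and Lineage M only — synapomorphy for {Lineage E, Lineage M}.
Most parsimonious ingroup topology: (((((Lineage M,Lineage E),Lineage R),Lineage T),Lineage X),Lineage S).
The clade {Lineage E, Lineage M, Lineage R} is supported by four-chambered heart: its derived state 'yes' occurs in exactly those taxa and in no other taxon (including the outgroup).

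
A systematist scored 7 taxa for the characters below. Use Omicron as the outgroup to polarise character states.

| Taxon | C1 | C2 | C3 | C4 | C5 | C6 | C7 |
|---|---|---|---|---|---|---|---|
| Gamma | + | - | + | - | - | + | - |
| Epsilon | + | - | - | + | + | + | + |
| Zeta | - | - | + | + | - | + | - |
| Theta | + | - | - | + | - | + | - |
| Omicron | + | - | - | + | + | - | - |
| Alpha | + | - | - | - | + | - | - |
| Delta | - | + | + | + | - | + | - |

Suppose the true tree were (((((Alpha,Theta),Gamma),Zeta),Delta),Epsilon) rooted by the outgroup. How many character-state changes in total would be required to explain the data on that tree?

12

Map each character onto (((((Alpha,Theta),Gamma),Zeta),Delta),Epsilon) (rooted by Omicron) and count the minimum state changes it requires (Fitch parsimony):
C1: 2; C2: 1; C3: 2; C4: 2; C5: 2; C6: 2; C7: 1.
Total tree length = 12.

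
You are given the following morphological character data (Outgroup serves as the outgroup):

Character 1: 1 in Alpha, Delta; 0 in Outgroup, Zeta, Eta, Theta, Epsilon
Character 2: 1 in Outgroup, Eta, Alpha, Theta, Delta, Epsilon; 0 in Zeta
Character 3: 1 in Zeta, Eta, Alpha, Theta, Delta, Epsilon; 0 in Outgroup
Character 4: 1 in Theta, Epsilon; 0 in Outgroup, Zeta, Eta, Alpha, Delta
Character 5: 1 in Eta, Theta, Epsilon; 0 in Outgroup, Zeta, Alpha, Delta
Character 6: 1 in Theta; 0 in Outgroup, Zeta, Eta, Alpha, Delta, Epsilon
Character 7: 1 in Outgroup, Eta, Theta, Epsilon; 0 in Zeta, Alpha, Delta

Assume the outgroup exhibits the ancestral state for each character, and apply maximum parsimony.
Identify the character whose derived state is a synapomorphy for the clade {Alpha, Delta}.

Character polarity is set by the outgroup: the derived state is whichever differs from the outgroup's state, so for Character 2, Character 7 the derived state is '0', and for the remaining characters it is '1'.
Character 1 (derived state '1') is shared by Alpha and Delta — a synapomorphy uniting that clade.
Character 2 (derived state '0') is unique to Zeta (autapomorphy; uninformative for grouping).
All ingroup taxa share the derived state '1' for Character 3; it defines the ingroup but does not resolve relationships within it.
Only Epsilon and Theta show the derived state '1' for Character 4, supporting them as a clade.
Character 5: derived state '1' in Epsilon, Eta, and Theta only — synapomorphy for {Epsilon, Eta, Theta}.
Character 6: derived state '1' in Theta only — an autapomorphy, so it tells us nothing about relationships among taxa.
Character 7: derived state '0' in Alpha, Delta, and Zeta only — synapomorphy for {Alpha, Delta, Zeta}.
Most parsimonious ingroup topology: (((Epsilon,Theta),Eta),((Alpha,Delta),Zeta)).
The clade {Alpha, Delta} is supported by Character 1: its derived state '1' occurs in exactly those taxa and in no other taxon (including the outgroup).

Character 1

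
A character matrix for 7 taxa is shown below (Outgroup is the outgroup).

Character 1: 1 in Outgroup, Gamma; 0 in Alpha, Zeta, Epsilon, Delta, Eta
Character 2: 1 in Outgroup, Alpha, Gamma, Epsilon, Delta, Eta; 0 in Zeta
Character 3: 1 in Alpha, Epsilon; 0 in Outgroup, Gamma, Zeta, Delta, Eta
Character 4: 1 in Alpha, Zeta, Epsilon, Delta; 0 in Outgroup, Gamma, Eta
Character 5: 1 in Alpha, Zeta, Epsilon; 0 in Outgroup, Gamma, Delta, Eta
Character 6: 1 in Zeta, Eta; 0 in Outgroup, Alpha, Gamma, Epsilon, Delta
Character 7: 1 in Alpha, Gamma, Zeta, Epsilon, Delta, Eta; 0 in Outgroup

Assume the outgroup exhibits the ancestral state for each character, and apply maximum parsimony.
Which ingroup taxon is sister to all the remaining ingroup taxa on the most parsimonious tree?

Character polarity is set by the outgroup: the derived state is whichever differs from the outgroup's state, so for Character 1, Character 2 the derived state is '0', and for the remaining characters it is '1'.
Only Alpha, Delta, Epsilon, Eta, and Zeta show the derived state '0' for Character 1, supporting them as a clade.
Character 2 (derived state '0') is unique to Zeta (autapomorphy; uninformative for grouping).
Character 3 (derived state '1') is shared by Alpha and Epsilon — a synapomorphy uniting that clade.
Only Alpha, Delta, Epsilon, and Zeta show the derived state '1' for Character 4, supporting them as a clade.
Character 5 (derived state '1') is shared by Alpha, Epsilon, and Zeta — a synapomorphy uniting that clade.
Character 6 groups Eta and Zeta, which is incompatible with the clades supported by the remaining characters; treating it as convergent (homoplasy) costs fewer steps than any alternative tree.
All ingroup taxa share the derived state '1' for Character 7; it defines the ingroup but does not resolve relationships within it.
Most parsimonious ingroup topology: (((((Alpha,Epsilon),Zeta),Delta),Eta),Gamma).
Gamma is sister to the clade containing all other ingroup taxa, so it is the earliest-diverging (most basal) ingroup lineage.

Gamma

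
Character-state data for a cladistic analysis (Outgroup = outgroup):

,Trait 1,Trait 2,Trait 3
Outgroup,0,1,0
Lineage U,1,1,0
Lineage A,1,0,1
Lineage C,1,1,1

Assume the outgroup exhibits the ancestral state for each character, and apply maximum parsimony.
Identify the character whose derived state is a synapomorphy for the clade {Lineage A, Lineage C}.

Character polarity is set by the outgroup: the derived state is whichever differs from the outgroup's state, so for Trait 2 the derived state is '0', and for the remaining characters it is '1'.
All ingroup taxa share the derived state '1' for Trait 1; it defines the ingroup but does not resolve relationships within it.
Trait 2: derived state '0' in Lineage A only — an autapomorphy, so it tells us nothing about relationships among taxa.
Trait 3 (derived state '1') is shared by Lineage A and Lineage C — a synapomorphy uniting that clade.
Most parsimonious ingroup topology: (Lineage U,(Lineage A,Lineage C)).
The clade {Lineage A, Lineage C} is supported by Trait 3: its derived state '1' occurs in exactly those taxa and in no other taxon (including the outgroup).

Trait 3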